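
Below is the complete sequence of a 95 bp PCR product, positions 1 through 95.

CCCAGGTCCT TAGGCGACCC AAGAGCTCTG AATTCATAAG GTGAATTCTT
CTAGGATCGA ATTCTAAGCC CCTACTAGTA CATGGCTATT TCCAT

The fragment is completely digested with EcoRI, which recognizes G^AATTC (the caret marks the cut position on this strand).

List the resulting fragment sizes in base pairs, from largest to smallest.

36, 30, 16, 13 bp

EcoRI sites (GAATTC) start at positions 30, 43, 59.
EcoRI cuts after the first base of each site, so after positions 30, 43, 59.
Linear molecule, 3 cuts → 4 fragments:
  1–30 → 30 bp
  31–43 → 13 bp
  44–59 → 16 bp
  60–95 → 36 bp
Sorted largest to smallest: 36, 30, 16, 13 bp.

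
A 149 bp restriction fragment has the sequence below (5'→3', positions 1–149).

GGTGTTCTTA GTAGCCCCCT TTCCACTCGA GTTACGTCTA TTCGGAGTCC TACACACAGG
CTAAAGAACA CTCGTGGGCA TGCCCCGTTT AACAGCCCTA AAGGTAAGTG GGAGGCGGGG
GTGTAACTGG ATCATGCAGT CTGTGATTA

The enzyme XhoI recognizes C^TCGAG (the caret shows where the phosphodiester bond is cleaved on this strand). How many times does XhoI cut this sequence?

1

CTCGAG occurs starting at position 26.
XhoI cuts at 1 site.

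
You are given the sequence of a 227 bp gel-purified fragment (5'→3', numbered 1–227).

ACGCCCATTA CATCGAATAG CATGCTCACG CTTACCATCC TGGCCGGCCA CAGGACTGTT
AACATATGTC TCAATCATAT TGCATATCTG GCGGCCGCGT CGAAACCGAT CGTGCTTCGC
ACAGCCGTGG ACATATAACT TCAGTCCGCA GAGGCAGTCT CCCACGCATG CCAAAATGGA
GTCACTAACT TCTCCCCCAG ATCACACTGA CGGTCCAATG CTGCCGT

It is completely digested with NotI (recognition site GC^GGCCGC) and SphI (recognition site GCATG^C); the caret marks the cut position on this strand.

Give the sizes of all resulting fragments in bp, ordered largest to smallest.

78, 68, 57, 24 bp

The NotI site (GCGGCCGC) starts at position 91.
NotI cuts after base 2 of each site, so after position 92.
SphI sites (GCATGC) start at positions 20, 166.
SphI cuts after base 5 of each site (before the last base), so after positions 24, 170.
Combined cut positions: 24, 92, 170.
Linear molecule, 3 cuts → 4 fragments:
  1–24 → 24 bp
  25–92 → 68 bp
  93–170 → 78 bp
  171–227 → 57 bp
Sorted largest to smallest: 78, 68, 57, 24 bp.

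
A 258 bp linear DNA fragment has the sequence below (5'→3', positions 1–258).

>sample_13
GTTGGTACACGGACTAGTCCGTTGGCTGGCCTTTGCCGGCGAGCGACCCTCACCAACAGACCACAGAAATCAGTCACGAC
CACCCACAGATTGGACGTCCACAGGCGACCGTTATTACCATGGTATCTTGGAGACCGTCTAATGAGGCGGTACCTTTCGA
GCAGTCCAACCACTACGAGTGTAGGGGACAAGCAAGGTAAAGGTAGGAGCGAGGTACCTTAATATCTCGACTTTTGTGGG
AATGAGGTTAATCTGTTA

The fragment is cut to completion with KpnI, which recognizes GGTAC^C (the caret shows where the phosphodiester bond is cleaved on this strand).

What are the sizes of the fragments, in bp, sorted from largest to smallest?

153, 64, 41 bp

KpnI sites (GGTACC) start at positions 149, 213.
KpnI cuts after base 5 of each site (before the last base), so after positions 153, 217.
Linear molecule, 2 cuts → 3 fragments:
  1–153 → 153 bp
  154–217 → 64 bp
  218–258 → 41 bp
Sorted largest to smallest: 153, 64, 41 bp.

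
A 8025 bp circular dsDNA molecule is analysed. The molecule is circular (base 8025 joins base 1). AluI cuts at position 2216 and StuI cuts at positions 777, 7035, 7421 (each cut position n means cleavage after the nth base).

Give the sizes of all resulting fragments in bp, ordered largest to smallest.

Combined cut positions (sorted): 777, 2216, 7035, 7421.
Circular molecule, 4 cuts → 4 fragments:
  2216 − 777 = 1439 bp
  7035 − 2216 = 4819 bp
  7421 − 7035 = 386 bp
  wrap: 8025 − 7421 + 777 = 1381 bp
Sorted largest to smallest: 4819, 1439, 1381, 386 bp.

4819, 1439, 1381, 386 bp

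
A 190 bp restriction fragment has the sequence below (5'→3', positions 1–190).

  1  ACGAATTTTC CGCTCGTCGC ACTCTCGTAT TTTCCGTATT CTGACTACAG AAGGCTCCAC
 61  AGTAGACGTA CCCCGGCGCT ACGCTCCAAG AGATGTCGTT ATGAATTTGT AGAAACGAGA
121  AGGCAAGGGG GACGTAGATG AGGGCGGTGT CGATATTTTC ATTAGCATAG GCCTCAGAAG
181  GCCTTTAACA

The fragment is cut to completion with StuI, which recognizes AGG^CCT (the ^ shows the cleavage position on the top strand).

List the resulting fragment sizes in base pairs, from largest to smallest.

171, 10, 9 bp

StuI sites (AGGCCT) start at positions 169, 179.
StuI cuts after base 3 of each site, so after positions 171, 181.
Linear molecule, 2 cuts → 3 fragments:
  1–171 → 171 bp
  172–181 → 10 bp
  182–190 → 9 bp
Sorted largest to smallest: 171, 10, 9 bp.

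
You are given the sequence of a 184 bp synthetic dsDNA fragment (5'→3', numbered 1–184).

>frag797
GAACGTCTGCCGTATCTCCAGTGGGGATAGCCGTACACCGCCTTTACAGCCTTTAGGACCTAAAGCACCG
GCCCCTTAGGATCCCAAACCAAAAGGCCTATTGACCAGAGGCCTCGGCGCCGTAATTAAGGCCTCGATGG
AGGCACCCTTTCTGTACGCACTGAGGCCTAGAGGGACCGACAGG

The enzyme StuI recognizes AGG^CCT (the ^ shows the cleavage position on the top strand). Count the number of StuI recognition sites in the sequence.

AGGCCT occurs starting at positions 94, 109, 129, 164.
StuI cuts at 4 sites.

4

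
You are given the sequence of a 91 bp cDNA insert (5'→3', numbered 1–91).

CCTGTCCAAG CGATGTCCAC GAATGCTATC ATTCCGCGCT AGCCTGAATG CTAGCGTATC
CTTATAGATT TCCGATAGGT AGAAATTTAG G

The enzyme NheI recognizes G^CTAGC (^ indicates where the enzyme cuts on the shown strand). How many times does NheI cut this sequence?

GCTAGC occurs starting at positions 38, 50.
NheI cuts at 2 sites.

2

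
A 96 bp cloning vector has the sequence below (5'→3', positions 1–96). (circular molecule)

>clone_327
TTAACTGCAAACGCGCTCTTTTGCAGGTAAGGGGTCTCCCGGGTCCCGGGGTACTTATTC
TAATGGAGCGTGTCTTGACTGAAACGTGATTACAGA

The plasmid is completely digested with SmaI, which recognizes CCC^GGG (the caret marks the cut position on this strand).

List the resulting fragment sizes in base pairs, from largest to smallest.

89, 7 bp

SmaI sites (CCCGGG) start at positions 38, 45.
SmaI cuts after base 3 of each site, so after positions 40, 47.
Circular molecule, 2 cuts → 2 fragments:
  41–47 → 7 bp
  48–96 then 1–40 → 49 + 40 = 89 bp
Sorted largest to smallest: 89, 7 bp.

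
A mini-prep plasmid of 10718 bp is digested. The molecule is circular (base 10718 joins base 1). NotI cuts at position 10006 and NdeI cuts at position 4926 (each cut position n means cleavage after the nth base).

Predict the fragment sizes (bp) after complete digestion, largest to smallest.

5638, 5080 bp

Combined cut positions (sorted): 4926, 10006.
Circular molecule, 2 cuts → 2 fragments:
  10006 − 4926 = 5080 bp
  wrap: 10718 − 10006 + 4926 = 5638 bp
Sorted largest to smallest: 5638, 5080 bp.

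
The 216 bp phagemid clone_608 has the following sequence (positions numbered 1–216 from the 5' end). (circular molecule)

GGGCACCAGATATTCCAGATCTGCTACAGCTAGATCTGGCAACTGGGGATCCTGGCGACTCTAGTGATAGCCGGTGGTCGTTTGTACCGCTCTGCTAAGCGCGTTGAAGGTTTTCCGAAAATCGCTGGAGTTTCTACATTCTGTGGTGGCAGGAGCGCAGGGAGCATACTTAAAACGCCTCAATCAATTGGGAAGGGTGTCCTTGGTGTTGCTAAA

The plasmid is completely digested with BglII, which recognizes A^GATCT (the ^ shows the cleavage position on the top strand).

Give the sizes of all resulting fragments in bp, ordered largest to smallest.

BglII sites (AGATCT) start at positions 17, 32.
BglII cuts after the first base of each site, so after positions 17, 32.
Circular molecule, 2 cuts → 2 fragments:
  18–32 → 15 bp
  33–216 then 1–17 → 184 + 17 = 201 bp
Sorted largest to smallest: 201, 15 bp.

201, 15 bp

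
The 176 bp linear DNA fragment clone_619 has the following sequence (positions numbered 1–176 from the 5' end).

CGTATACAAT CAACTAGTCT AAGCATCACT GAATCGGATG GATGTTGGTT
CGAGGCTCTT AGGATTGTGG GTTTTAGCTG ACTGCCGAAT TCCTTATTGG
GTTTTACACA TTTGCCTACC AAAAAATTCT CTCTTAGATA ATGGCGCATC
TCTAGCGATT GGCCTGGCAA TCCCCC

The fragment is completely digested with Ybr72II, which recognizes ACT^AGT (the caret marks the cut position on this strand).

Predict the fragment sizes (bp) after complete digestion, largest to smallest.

The Ybr72II site (ACTAGT) starts at position 13.
Ybr72II cuts after base 3 of each site, so after position 15.
Linear molecule, 1 cut → 2 fragments:
  1–15 → 15 bp
  16–176 → 161 bp
Sorted largest to smallest: 161, 15 bp.

161, 15 bp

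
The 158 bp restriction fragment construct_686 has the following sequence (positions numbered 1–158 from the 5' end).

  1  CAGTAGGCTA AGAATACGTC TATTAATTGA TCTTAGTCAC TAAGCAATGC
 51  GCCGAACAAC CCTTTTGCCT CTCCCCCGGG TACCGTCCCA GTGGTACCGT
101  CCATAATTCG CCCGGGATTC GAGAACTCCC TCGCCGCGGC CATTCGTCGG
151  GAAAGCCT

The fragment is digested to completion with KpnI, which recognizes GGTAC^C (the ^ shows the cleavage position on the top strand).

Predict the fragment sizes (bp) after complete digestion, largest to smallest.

83, 61, 14 bp

KpnI sites (GGTACC) start at positions 79, 93.
KpnI cuts after base 5 of each site (before the last base), so after positions 83, 97.
Linear molecule, 2 cuts → 3 fragments:
  1–83 → 83 bp
  84–97 → 14 bp
  98–158 → 61 bp
Sorted largest to smallest: 83, 61, 14 bp.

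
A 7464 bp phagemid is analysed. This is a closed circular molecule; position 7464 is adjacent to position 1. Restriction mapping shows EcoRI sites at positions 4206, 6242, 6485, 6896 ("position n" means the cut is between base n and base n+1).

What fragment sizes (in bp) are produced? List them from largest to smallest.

4774, 2036, 411, 243 bp

Circular molecule, 4 cuts → 4 fragments:
  6242 − 4206 = 2036 bp
  6485 − 6242 = 243 bp
  6896 − 6485 = 411 bp
  wrap: 7464 − 6896 + 4206 = 4774 bp
Sorted largest to smallest: 4774, 2036, 411, 243 bp.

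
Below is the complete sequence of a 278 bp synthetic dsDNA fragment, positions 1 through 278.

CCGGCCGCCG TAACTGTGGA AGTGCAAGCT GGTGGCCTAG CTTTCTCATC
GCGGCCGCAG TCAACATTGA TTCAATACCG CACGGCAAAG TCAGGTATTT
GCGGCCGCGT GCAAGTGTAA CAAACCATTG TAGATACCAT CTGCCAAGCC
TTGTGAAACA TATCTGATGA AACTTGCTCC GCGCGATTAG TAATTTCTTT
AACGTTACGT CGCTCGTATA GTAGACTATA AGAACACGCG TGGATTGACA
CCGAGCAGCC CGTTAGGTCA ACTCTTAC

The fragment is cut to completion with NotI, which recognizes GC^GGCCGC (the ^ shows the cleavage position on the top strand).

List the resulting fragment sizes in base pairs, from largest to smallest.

NotI sites (GCGGCCGC) start at positions 51, 101.
NotI cuts after base 2 of each site, so after positions 52, 102.
Linear molecule, 2 cuts → 3 fragments:
  1–52 → 52 bp
  53–102 → 50 bp
  103–278 → 176 bp
Sorted largest to smallest: 176, 52, 50 bp.

176, 52, 50 bp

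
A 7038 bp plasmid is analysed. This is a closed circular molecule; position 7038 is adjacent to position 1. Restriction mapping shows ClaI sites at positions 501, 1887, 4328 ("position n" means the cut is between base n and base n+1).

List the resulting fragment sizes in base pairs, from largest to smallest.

Circular molecule, 3 cuts → 3 fragments:
  1887 − 501 = 1386 bp
  4328 − 1887 = 2441 bp
  wrap: 7038 − 4328 + 501 = 3211 bp
Sorted largest to smallest: 3211, 2441, 1386 bp.

3211, 2441, 1386 bp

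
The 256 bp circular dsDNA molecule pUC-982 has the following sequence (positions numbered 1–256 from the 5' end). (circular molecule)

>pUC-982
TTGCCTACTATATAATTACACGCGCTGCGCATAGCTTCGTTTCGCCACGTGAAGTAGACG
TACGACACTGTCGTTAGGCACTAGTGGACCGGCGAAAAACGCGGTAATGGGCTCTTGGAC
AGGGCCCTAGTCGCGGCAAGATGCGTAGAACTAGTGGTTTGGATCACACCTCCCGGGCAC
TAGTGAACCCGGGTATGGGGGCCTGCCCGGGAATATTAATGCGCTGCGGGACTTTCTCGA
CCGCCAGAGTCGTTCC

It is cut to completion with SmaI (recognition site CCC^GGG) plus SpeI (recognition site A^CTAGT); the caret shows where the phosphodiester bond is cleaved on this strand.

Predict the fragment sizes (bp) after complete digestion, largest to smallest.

SmaI sites (CCCGGG) start at positions 172, 188, 206.
SmaI cuts after base 3 of each site, so after positions 174, 190, 208.
SpeI sites (ACTAGT) start at positions 80, 150, 179.
SpeI cuts after the first base of each site, so after positions 80, 150, 179.
Combined cut positions: 80, 150, 174, 179, 190, 208.
Circular molecule, 6 cuts → 6 fragments:
  81–150 → 70 bp
  151–174 → 24 bp
  175–179 → 5 bp
  180–190 → 11 bp
  191–208 → 18 bp
  209–256 then 1–80 → 48 + 80 = 128 bp
Sorted largest to smallest: 128, 70, 24, 18, 11, 5 bp.

128, 70, 24, 18, 11, 5 bp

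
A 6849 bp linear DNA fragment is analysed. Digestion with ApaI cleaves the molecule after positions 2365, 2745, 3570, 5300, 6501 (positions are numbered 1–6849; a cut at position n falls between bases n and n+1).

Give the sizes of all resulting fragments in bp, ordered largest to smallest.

2365, 1730, 1201, 825, 380, 348 bp

Linear molecule, 5 cuts → 6 fragments:
  2365 − 0 = 2365 bp
  2745 − 2365 = 380 bp
  3570 − 2745 = 825 bp
  5300 − 3570 = 1730 bp
  6501 − 5300 = 1201 bp
  6849 − 6501 = 348 bp
Sorted largest to smallest: 2365, 1730, 1201, 825, 380, 348 bp.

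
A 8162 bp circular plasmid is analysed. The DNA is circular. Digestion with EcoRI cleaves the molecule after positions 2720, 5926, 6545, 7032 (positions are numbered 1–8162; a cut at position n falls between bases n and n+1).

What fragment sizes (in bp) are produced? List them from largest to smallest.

Circular molecule, 4 cuts → 4 fragments:
  5926 − 2720 = 3206 bp
  6545 − 5926 = 619 bp
  7032 − 6545 = 487 bp
  wrap: 8162 − 7032 + 2720 = 3850 bp
Sorted largest to smallest: 3850, 3206, 619, 487 bp.

3850, 3206, 619, 487 bp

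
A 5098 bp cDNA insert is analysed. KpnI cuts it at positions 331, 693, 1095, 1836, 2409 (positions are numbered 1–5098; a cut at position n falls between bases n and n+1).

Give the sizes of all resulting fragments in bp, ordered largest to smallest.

2689, 741, 573, 402, 362, 331 bp

Linear molecule, 5 cuts → 6 fragments:
  331 − 0 = 331 bp
  693 − 331 = 362 bp
  1095 − 693 = 402 bp
  1836 − 1095 = 741 bp
  2409 − 1836 = 573 bp
  5098 − 2409 = 2689 bp
Sorted largest to smallest: 2689, 741, 573, 402, 362, 331 bp.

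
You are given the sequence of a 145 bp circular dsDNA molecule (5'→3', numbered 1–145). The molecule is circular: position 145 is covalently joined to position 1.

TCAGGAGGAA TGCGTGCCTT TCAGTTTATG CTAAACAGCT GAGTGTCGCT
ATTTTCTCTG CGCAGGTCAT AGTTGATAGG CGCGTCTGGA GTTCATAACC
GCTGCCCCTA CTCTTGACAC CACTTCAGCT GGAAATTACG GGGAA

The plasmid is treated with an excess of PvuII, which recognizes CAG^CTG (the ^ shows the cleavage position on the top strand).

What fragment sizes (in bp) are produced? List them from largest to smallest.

90, 55 bp

PvuII sites (CAGCTG) start at positions 36, 126.
PvuII cuts after base 3 of each site, so after positions 38, 128.
Circular molecule, 2 cuts → 2 fragments:
  39–128 → 90 bp
  129–145 then 1–38 → 17 + 38 = 55 bp
Sorted largest to smallest: 90, 55 bp.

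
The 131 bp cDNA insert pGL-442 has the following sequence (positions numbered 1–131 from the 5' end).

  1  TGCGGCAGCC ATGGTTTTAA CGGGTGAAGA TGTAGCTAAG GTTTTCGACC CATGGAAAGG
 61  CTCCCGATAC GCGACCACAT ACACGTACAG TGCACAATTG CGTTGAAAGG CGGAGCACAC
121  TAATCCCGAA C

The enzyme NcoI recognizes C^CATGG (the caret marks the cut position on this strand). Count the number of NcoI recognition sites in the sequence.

CCATGG occurs starting at positions 9, 50.
NcoI cuts at 2 sites.

2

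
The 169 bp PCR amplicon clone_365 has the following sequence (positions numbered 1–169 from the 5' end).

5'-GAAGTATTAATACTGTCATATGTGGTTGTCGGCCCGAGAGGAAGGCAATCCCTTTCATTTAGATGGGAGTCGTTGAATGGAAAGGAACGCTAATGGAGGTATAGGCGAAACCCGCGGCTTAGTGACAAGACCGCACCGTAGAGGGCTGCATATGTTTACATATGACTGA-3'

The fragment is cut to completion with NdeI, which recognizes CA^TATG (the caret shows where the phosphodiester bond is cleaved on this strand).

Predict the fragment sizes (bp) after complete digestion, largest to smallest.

NdeI sites (CATATG) start at positions 17, 149, 159.
NdeI cuts after base 2 of each site, so after positions 18, 150, 160.
Linear molecule, 3 cuts → 4 fragments:
  1–18 → 18 bp
  19–150 → 132 bp
  151–160 → 10 bp
  161–169 → 9 bp
Sorted largest to smallest: 132, 18, 10, 9 bp.

132, 18, 10, 9 bp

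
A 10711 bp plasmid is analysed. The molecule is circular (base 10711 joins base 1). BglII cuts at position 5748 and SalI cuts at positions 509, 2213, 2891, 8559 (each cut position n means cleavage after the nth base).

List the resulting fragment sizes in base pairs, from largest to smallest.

2857, 2811, 2661, 1704, 678 bp

Combined cut positions (sorted): 509, 2213, 2891, 5748, 8559.
Circular molecule, 5 cuts → 5 fragments:
  2213 − 509 = 1704 bp
  2891 − 2213 = 678 bp
  5748 − 2891 = 2857 bp
  8559 − 5748 = 2811 bp
  wrap: 10711 − 8559 + 509 = 2661 bp
Sorted largest to smallest: 2857, 2811, 2661, 1704, 678 bp.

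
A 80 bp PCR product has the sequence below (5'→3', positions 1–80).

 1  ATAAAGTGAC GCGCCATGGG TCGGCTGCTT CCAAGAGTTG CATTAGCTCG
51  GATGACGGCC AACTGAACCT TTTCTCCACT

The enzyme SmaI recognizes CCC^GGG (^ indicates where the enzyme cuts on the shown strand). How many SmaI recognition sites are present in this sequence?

No occurrence of CCCGGG is present in the sequence.
SmaI does not cut: 0 sites.

0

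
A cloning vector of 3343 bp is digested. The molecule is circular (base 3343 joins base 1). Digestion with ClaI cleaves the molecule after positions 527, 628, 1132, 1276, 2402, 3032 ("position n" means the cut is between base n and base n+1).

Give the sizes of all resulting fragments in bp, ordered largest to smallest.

Circular molecule, 6 cuts → 6 fragments:
  628 − 527 = 101 bp
  1132 − 628 = 504 bp
  1276 − 1132 = 144 bp
  2402 − 1276 = 1126 bp
  3032 − 2402 = 630 bp
  wrap: 3343 − 3032 + 527 = 838 bp
Sorted largest to smallest: 1126, 838, 630, 504, 144, 101 bp.

1126, 838, 630, 504, 144, 101 bp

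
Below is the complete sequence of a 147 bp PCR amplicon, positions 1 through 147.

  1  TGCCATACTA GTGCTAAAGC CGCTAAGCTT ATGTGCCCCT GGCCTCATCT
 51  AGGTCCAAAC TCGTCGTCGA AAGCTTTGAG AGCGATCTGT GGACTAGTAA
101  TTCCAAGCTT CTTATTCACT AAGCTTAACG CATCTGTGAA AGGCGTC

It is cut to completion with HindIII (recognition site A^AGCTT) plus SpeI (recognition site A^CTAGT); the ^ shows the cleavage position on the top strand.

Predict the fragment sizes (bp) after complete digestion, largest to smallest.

46, 26, 22, 18, 16, 12, 7 bp

HindIII sites (AAGCTT) start at positions 25, 71, 105, 121.
HindIII cuts after the first base of each site, so after positions 25, 71, 105, 121.
SpeI sites (ACTAGT) start at positions 7, 93.
SpeI cuts after the first base of each site, so after positions 7, 93.
Combined cut positions: 7, 25, 71, 93, 105, 121.
Linear molecule, 6 cuts → 7 fragments:
  1–7 → 7 bp
  8–25 → 18 bp
  26–71 → 46 bp
  72–93 → 22 bp
  94–105 → 12 bp
  106–121 → 16 bp
  122–147 → 26 bp
Sorted largest to smallest: 46, 26, 22, 18, 16, 12, 7 bp.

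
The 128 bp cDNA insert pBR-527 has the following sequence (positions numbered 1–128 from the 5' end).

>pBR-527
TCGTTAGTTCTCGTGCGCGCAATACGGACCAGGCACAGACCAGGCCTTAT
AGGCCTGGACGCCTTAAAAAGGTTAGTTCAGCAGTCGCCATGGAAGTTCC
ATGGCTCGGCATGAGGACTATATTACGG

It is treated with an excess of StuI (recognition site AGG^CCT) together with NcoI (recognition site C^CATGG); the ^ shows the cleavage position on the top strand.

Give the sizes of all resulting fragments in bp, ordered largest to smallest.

44, 35, 29, 11, 9 bp

StuI sites (AGGCCT) start at positions 42, 51.
StuI cuts after base 3 of each site, so after positions 44, 53.
NcoI sites (CCATGG) start at positions 88, 99.
NcoI cuts after the first base of each site, so after positions 88, 99.
Combined cut positions: 44, 53, 88, 99.
Linear molecule, 4 cuts → 5 fragments:
  1–44 → 44 bp
  45–53 → 9 bp
  54–88 → 35 bp
  89–99 → 11 bp
  100–128 → 29 bp
Sorted largest to smallest: 44, 35, 29, 11, 9 bp.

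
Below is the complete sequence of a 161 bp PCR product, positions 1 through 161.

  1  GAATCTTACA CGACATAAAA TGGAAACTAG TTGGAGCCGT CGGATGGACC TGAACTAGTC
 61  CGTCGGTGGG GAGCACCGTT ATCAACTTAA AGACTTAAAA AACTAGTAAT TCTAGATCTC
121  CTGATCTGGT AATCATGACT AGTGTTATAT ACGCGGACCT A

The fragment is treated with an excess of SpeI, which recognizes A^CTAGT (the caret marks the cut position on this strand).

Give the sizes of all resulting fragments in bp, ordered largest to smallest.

48, 36, 28, 26, 23 bp

SpeI sites (ACTAGT) start at positions 26, 54, 102, 138.
SpeI cuts after the first base of each site, so after positions 26, 54, 102, 138.
Linear molecule, 4 cuts → 5 fragments:
  1–26 → 26 bp
  27–54 → 28 bp
  55–102 → 48 bp
  103–138 → 36 bp
  139–161 → 23 bp
Sorted largest to smallest: 48, 36, 28, 26, 23 bp.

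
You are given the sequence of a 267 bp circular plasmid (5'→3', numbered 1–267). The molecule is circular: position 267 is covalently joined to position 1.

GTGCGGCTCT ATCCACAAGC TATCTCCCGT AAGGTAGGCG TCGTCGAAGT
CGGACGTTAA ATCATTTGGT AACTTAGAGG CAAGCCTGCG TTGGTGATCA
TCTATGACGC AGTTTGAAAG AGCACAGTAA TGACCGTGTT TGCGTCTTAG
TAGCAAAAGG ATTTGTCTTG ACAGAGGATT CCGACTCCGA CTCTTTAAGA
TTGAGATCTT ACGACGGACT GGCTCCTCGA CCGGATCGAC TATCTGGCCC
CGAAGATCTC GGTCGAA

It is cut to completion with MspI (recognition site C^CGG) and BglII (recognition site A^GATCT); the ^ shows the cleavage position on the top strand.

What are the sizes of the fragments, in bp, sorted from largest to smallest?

The MspI site (CCGG) starts at position 231.
MspI cuts after the first base of each site, so after position 231.
BglII sites (AGATCT) start at positions 204, 254.
BglII cuts after the first base of each site, so after positions 204, 254.
Combined cut positions: 204, 231, 254.
Circular molecule, 3 cuts → 3 fragments:
  205–231 → 27 bp
  232–254 → 23 bp
  255–267 then 1–204 → 13 + 204 = 217 bp
Sorted largest to smallest: 217, 27, 23 bp.

217, 27, 23 bp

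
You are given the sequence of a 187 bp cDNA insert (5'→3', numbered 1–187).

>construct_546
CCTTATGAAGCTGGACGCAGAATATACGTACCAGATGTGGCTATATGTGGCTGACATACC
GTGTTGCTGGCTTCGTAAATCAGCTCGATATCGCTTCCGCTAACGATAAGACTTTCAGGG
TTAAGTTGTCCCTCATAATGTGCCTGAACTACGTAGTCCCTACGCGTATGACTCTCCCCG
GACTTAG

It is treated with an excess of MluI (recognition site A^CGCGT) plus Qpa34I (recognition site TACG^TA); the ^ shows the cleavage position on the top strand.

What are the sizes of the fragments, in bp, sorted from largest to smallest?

The MluI site (ACGCGT) starts at position 162.
MluI cuts after the first base of each site, so after position 162.
Qpa34I sites (TACGTA) start at positions 25, 150.
Qpa34I cuts after base 4 of each site, so after positions 28, 153.
Combined cut positions: 28, 153, 162.
Linear molecule, 3 cuts → 4 fragments:
  1–28 → 28 bp
  29–153 → 125 bp
  154–162 → 9 bp
  163–187 → 25 bp
Sorted largest to smallest: 125, 28, 25, 9 bp.

125, 28, 25, 9 bp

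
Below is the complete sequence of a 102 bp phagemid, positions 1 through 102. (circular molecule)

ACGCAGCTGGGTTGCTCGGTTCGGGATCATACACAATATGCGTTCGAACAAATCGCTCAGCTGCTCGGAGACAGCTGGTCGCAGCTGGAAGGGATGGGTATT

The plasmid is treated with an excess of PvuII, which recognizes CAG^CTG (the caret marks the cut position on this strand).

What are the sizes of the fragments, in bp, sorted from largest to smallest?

54, 24, 14, 10 bp

PvuII sites (CAGCTG) start at positions 4, 58, 72, 82.
PvuII cuts after base 3 of each site, so after positions 6, 60, 74, 84.
Circular molecule, 4 cuts → 4 fragments:
  7–60 → 54 bp
  61–74 → 14 bp
  75–84 → 10 bp
  85–102 then 1–6 → 18 + 6 = 24 bp
Sorted largest to smallest: 54, 24, 14, 10 bp.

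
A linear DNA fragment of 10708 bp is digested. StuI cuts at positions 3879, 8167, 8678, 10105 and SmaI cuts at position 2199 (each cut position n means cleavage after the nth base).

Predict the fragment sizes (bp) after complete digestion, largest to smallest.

Combined cut positions (sorted): 2199, 3879, 8167, 8678, 10105.
Linear molecule, 5 cuts → 6 fragments:
  2199 − 0 = 2199 bp
  3879 − 2199 = 1680 bp
  8167 − 3879 = 4288 bp
  8678 − 8167 = 511 bp
  10105 − 8678 = 1427 bp
  10708 − 10105 = 603 bp
Sorted largest to smallest: 4288, 2199, 1680, 1427, 603, 511 bp.

4288, 2199, 1680, 1427, 603, 511 bp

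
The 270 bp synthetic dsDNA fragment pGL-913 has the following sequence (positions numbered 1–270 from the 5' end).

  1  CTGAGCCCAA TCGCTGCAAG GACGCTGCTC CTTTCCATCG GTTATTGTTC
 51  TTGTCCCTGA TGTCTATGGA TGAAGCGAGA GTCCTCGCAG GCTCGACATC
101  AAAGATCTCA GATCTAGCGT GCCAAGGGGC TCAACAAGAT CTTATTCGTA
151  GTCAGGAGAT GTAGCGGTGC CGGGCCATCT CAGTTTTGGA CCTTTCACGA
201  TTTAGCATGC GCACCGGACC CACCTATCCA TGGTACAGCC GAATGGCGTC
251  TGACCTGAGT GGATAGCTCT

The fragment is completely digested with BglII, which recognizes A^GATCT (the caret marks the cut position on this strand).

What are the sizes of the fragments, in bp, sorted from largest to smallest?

BglII sites (AGATCT) start at positions 103, 110, 137.
BglII cuts after the first base of each site, so after positions 103, 110, 137.
Linear molecule, 3 cuts → 4 fragments:
  1–103 → 103 bp
  104–110 → 7 bp
  111–137 → 27 bp
  138–270 → 133 bp
Sorted largest to smallest: 133, 103, 27, 7 bp.

133, 103, 27, 7 bp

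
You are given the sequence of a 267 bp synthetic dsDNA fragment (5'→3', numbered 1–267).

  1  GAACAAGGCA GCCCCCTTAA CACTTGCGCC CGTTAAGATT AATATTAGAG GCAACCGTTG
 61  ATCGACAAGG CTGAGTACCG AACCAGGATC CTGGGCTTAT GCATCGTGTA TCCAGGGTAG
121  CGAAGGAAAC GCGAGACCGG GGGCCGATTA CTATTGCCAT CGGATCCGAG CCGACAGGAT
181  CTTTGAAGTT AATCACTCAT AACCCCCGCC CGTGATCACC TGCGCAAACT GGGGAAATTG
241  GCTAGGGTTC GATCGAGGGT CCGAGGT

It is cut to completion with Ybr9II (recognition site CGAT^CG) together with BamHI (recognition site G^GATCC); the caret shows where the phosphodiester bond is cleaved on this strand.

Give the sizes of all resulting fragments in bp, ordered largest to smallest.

91, 86, 76, 14 bp

The Ybr9II site (CGATCG) starts at position 250.
Ybr9II cuts after base 4 of each site, so after position 253.
BamHI sites (GGATCC) start at positions 86, 162.
BamHI cuts after the first base of each site, so after positions 86, 162.
Combined cut positions: 86, 162, 253.
Linear molecule, 3 cuts → 4 fragments:
  1–86 → 86 bp
  87–162 → 76 bp
  163–253 → 91 bp
  254–267 → 14 bp
Sorted largest to smallest: 91, 86, 76, 14 bp.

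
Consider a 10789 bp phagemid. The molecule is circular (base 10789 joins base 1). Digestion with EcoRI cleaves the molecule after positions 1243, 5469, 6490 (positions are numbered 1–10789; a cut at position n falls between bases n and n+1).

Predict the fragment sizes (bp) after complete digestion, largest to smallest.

5542, 4226, 1021 bp

Circular molecule, 3 cuts → 3 fragments:
  5469 − 1243 = 4226 bp
  6490 − 5469 = 1021 bp
  wrap: 10789 − 6490 + 1243 = 5542 bp
Sorted largest to smallest: 5542, 4226, 1021 bp.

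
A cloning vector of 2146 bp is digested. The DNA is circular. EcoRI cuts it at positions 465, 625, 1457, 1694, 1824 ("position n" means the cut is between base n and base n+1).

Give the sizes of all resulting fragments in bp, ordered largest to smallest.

832, 787, 237, 160, 130 bp

Circular molecule, 5 cuts → 5 fragments:
  625 − 465 = 160 bp
  1457 − 625 = 832 bp
  1694 − 1457 = 237 bp
  1824 − 1694 = 130 bp
  wrap: 2146 − 1824 + 465 = 787 bp
Sorted largest to smallest: 832, 787, 237, 160, 130 bp.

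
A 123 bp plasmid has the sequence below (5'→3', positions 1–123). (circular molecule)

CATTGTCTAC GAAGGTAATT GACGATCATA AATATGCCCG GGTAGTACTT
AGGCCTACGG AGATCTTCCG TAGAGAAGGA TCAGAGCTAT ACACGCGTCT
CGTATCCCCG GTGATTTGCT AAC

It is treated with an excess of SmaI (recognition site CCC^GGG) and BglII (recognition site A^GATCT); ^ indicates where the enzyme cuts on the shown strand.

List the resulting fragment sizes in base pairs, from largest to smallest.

The SmaI site (CCCGGG) starts at position 37.
SmaI cuts after base 3 of each site, so after position 39.
The BglII site (AGATCT) starts at position 61.
BglII cuts after the first base of each site, so after position 61.
Combined cut positions: 39, 61.
Circular molecule, 2 cuts → 2 fragments:
  40–61 → 22 bp
  62–123 then 1–39 → 62 + 39 = 101 bp
Sorted largest to smallest: 101, 22 bp.

101, 22 bp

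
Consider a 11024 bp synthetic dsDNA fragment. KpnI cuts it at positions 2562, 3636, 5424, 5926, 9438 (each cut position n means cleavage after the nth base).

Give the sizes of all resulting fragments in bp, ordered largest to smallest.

3512, 2562, 1788, 1586, 1074, 502 bp

Linear molecule, 5 cuts → 6 fragments:
  2562 − 0 = 2562 bp
  3636 − 2562 = 1074 bp
  5424 − 3636 = 1788 bp
  5926 − 5424 = 502 bp
  9438 − 5926 = 3512 bp
  11024 − 9438 = 1586 bp
Sorted largest to smallest: 3512, 2562, 1788, 1586, 1074, 502 bp.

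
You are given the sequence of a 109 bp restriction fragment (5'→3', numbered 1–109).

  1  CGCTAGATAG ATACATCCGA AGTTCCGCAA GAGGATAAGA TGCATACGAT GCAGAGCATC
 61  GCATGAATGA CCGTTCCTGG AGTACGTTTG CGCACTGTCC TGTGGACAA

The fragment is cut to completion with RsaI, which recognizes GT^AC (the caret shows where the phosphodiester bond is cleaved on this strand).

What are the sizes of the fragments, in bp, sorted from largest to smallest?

83, 26 bp

The RsaI site (GTAC) starts at position 82.
RsaI cuts after base 2 of each site, so after position 83.
Linear molecule, 1 cut → 2 fragments:
  1–83 → 83 bp
  84–109 → 26 bp
Sorted largest to smallest: 83, 26 bp.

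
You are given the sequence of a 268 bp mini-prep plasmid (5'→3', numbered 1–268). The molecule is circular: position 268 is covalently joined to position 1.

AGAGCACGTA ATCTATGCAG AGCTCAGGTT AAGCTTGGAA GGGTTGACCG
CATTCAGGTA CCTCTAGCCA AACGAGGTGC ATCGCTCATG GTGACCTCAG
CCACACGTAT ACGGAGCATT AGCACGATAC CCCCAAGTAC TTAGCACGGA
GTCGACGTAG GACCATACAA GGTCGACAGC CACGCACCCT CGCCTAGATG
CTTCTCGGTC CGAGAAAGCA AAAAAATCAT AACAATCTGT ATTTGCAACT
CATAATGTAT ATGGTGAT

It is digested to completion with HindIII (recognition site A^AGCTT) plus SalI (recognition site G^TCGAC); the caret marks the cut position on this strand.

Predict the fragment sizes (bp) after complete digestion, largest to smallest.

127, 120, 21 bp

The HindIII site (AAGCTT) starts at position 31.
HindIII cuts after the first base of each site, so after position 31.
SalI sites (GTCGAC) start at positions 151, 172.
SalI cuts after the first base of each site, so after positions 151, 172.
Combined cut positions: 31, 151, 172.
Circular molecule, 3 cuts → 3 fragments:
  32–151 → 120 bp
  152–172 → 21 bp
  173–268 then 1–31 → 96 + 31 = 127 bp
Sorted largest to smallest: 127, 120, 21 bp.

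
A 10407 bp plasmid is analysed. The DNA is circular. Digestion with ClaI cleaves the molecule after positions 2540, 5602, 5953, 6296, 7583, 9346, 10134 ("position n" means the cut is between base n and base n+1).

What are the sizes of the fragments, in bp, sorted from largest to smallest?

Circular molecule, 7 cuts → 7 fragments:
  5602 − 2540 = 3062 bp
  5953 − 5602 = 351 bp
  6296 − 5953 = 343 bp
  7583 − 6296 = 1287 bp
  9346 − 7583 = 1763 bp
  10134 − 9346 = 788 bp
  wrap: 10407 − 10134 + 2540 = 2813 bp
Sorted largest to smallest: 3062, 2813, 1763, 1287, 788, 351, 343 bp.

3062, 2813, 1763, 1287, 788, 351, 343 bp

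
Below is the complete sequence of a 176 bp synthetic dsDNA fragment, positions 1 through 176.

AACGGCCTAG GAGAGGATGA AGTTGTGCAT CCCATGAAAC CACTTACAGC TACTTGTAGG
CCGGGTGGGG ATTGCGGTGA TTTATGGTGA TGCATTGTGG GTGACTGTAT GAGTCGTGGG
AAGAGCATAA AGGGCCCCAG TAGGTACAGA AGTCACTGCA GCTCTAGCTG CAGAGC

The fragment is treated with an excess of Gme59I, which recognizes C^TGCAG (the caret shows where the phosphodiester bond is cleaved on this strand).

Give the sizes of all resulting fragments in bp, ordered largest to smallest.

Gme59I sites (CTGCAG) start at positions 156, 168.
Gme59I cuts after the first base of each site, so after positions 156, 168.
Linear molecule, 2 cuts → 3 fragments:
  1–156 → 156 bp
  157–168 → 12 bp
  169–176 → 8 bp
Sorted largest to smallest: 156, 12, 8 bp.

156, 12, 8 bp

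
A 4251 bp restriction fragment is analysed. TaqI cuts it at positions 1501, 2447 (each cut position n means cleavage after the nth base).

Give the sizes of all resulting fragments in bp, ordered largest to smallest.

1804, 1501, 946 bp

Linear molecule, 2 cuts → 3 fragments:
  1501 − 0 = 1501 bp
  2447 − 1501 = 946 bp
  4251 − 2447 = 1804 bp
Sorted largest to smallest: 1804, 1501, 946 bp.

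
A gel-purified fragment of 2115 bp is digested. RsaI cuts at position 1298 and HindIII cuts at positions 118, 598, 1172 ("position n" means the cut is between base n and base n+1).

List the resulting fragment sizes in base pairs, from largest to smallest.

Combined cut positions (sorted): 118, 598, 1172, 1298.
Linear molecule, 4 cuts → 5 fragments:
  118 − 0 = 118 bp
  598 − 118 = 480 bp
  1172 − 598 = 574 bp
  1298 − 1172 = 126 bp
  2115 − 1298 = 817 bp
Sorted largest to smallest: 817, 574, 480, 126, 118 bp.

817, 574, 480, 126, 118 bp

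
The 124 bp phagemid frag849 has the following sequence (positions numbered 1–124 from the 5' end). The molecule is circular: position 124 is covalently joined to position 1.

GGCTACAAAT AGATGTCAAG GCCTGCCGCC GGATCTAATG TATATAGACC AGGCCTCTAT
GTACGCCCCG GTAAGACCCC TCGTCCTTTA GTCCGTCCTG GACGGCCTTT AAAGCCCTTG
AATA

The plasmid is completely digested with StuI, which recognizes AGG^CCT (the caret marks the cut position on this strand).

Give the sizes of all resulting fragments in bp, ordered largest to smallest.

StuI sites (AGGCCT) start at positions 19, 51.
StuI cuts after base 3 of each site, so after positions 21, 53.
Circular molecule, 2 cuts → 2 fragments:
  22–53 → 32 bp
  54–124 then 1–21 → 71 + 21 = 92 bp
Sorted largest to smallest: 92, 32 bp.

92, 32 bp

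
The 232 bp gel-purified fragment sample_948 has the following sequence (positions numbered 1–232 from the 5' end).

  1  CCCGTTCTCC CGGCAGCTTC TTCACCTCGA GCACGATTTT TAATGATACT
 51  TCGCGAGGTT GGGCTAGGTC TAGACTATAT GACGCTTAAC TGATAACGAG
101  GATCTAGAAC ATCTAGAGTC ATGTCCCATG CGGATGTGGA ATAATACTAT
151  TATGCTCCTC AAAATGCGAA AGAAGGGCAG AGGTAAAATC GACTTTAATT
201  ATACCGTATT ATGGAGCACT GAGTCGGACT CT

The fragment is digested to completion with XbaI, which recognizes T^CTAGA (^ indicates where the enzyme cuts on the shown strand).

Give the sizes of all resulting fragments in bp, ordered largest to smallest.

120, 69, 34, 9 bp

XbaI sites (TCTAGA) start at positions 69, 103, 112.
XbaI cuts after the first base of each site, so after positions 69, 103, 112.
Linear molecule, 3 cuts → 4 fragments:
  1–69 → 69 bp
  70–103 → 34 bp
  104–112 → 9 bp
  113–232 → 120 bp
Sorted largest to smallest: 120, 69, 34, 9 bp.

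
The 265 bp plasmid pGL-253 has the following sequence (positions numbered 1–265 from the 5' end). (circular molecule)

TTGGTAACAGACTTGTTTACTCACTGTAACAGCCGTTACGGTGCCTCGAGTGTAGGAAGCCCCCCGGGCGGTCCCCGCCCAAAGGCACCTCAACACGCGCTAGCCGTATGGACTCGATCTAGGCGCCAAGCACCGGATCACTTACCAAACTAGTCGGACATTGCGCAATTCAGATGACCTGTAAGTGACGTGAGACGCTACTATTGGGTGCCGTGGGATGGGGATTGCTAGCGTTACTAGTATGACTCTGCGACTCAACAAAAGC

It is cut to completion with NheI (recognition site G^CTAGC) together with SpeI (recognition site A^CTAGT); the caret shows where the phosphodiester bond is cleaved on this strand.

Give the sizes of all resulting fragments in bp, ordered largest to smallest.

128, 78, 50, 9 bp

NheI sites (GCTAGC) start at positions 99, 227.
NheI cuts after the first base of each site, so after positions 99, 227.
SpeI sites (ACTAGT) start at positions 149, 236.
SpeI cuts after the first base of each site, so after positions 149, 236.
Combined cut positions: 99, 149, 227, 236.
Circular molecule, 4 cuts → 4 fragments:
  100–149 → 50 bp
  150–227 → 78 bp
  228–236 → 9 bp
  237–265 then 1–99 → 29 + 99 = 128 bp
Sorted largest to smallest: 128, 78, 50, 9 bp.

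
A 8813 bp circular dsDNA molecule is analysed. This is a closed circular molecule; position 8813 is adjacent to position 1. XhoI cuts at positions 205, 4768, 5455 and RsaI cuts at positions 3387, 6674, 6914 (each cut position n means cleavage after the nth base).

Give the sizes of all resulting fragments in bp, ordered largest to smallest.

Combined cut positions (sorted): 205, 3387, 4768, 5455, 6674, 6914.
Circular molecule, 6 cuts → 6 fragments:
  3387 − 205 = 3182 bp
  4768 − 3387 = 1381 bp
  5455 − 4768 = 687 bp
  6674 − 5455 = 1219 bp
  6914 − 6674 = 240 bp
  wrap: 8813 − 6914 + 205 = 2104 bp
Sorted largest to smallest: 3182, 2104, 1381, 1219, 687, 240 bp.

3182, 2104, 1381, 1219, 687, 240 bp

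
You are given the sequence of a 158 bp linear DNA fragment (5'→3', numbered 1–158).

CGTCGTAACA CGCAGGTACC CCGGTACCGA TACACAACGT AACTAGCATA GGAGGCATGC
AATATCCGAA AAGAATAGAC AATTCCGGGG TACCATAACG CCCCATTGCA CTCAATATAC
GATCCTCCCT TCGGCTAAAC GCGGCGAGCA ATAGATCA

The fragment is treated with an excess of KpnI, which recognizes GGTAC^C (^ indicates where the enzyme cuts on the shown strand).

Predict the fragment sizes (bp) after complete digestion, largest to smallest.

KpnI sites (GGTACC) start at positions 15, 23, 89.
KpnI cuts after base 5 of each site (before the last base), so after positions 19, 27, 93.
Linear molecule, 3 cuts → 4 fragments:
  1–19 → 19 bp
  20–27 → 8 bp
  28–93 → 66 bp
  94–158 → 65 bp
Sorted largest to smallest: 66, 65, 19, 8 bp.

66, 65, 19, 8 bp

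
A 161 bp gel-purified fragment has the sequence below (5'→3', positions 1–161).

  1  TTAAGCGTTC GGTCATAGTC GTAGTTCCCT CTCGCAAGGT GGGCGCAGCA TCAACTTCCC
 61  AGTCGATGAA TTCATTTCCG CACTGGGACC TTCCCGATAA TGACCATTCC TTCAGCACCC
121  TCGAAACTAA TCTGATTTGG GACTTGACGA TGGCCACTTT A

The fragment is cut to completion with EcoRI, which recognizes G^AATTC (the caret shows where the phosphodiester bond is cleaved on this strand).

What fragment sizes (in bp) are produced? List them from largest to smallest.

The EcoRI site (GAATTC) starts at position 68.
EcoRI cuts after the first base of each site, so after position 68.
Linear molecule, 1 cut → 2 fragments:
  1–68 → 68 bp
  69–161 → 93 bp
Sorted largest to smallest: 93, 68 bp.

93, 68 bp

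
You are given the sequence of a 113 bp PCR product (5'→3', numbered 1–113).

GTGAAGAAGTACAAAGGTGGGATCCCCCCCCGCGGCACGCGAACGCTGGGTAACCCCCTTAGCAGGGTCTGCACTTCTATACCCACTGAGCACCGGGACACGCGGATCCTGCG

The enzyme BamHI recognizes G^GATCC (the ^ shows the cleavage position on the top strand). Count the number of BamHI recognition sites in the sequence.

2

GGATCC occurs starting at positions 20, 104.
BamHI cuts at 2 sites.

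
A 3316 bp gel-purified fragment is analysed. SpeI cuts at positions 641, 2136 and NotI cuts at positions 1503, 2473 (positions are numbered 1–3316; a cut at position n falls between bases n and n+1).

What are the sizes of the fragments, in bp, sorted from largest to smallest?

862, 843, 641, 633, 337 bp

Combined cut positions (sorted): 641, 1503, 2136, 2473.
Linear molecule, 4 cuts → 5 fragments:
  641 − 0 = 641 bp
  1503 − 641 = 862 bp
  2136 − 1503 = 633 bp
  2473 − 2136 = 337 bp
  3316 − 2473 = 843 bp
Sorted largest to smallest: 862, 843, 641, 633, 337 bp.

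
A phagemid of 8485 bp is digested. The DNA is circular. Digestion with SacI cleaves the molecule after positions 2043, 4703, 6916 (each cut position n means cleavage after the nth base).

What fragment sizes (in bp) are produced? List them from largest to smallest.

3612, 2660, 2213 bp

Circular molecule, 3 cuts → 3 fragments:
  4703 − 2043 = 2660 bp
  6916 − 4703 = 2213 bp
  wrap: 8485 − 6916 + 2043 = 3612 bp
Sorted largest to smallest: 3612, 2660, 2213 bp.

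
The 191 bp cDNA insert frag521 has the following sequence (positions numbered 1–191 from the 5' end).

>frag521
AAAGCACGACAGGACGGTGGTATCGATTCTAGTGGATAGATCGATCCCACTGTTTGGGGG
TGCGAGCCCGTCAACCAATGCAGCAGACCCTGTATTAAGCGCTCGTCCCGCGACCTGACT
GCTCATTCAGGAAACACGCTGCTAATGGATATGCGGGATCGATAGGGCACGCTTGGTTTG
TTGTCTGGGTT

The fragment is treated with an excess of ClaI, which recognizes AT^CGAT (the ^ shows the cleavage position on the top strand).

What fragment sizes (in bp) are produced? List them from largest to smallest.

118, 32, 23, 18 bp

ClaI sites (ATCGAT) start at positions 22, 40, 158.
ClaI cuts after base 2 of each site, so after positions 23, 41, 159.
Linear molecule, 3 cuts → 4 fragments:
  1–23 → 23 bp
  24–41 → 18 bp
  42–159 → 118 bp
  160–191 → 32 bp
Sorted largest to smallest: 118, 32, 23, 18 bp.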